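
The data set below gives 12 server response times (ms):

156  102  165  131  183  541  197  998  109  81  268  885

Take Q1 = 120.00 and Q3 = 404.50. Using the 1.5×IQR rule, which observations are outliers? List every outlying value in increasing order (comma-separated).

885, 998

IQR = Q3 − Q1 = 404.50 − 120.00 = 284.50.
Lower fence = Q1 − 1.5·IQR = 120.00 − 426.75 = -306.75.
Upper fence = Q3 + 1.5·IQR = 404.50 + 426.75 = 831.25.
885 > 831.25 → outlier.
998 > 831.25 → outlier.
All remaining values lie within [-306.75, 831.25].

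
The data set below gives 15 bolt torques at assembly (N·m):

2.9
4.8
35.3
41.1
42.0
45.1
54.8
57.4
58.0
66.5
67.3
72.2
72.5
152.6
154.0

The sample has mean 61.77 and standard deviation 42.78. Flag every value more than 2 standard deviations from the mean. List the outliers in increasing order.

Cutoffs at x̄ ± 2s: 61.77 ± 2·42.78 = [-23.79, 147.33].
152.6: z = 2.12, |z| > 2 → outlier.
154.0: z = 2.16, |z| > 2 → outlier.
Every other value lies within [-23.79, 147.33].

152.6, 154.0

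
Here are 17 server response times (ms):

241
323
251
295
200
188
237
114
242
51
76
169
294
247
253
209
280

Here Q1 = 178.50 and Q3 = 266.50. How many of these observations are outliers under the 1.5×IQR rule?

IQR = 88.00; fences at 178.50 − 132.00 = 46.50 and 266.50 + 132.00 = 398.50.
Every value lies within the cutoffs.

0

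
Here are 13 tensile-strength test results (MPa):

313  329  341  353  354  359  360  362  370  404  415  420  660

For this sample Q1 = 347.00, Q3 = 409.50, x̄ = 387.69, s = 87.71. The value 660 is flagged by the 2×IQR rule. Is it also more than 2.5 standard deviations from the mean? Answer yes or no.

yes

z = (660 − 387.69) / 87.71 = 3.10.
|z| = 3.10 > 2.5.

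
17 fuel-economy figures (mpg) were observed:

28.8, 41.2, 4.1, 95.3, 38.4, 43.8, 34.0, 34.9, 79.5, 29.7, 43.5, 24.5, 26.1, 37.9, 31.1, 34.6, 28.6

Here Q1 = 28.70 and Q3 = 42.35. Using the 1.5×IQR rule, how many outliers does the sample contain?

IQR = 13.65; fences at 28.70 − 20.475 = 8.225 and 42.35 + 20.475 = 62.825.
Outside the cutoffs: 4.1, 79.5, 95.3.

3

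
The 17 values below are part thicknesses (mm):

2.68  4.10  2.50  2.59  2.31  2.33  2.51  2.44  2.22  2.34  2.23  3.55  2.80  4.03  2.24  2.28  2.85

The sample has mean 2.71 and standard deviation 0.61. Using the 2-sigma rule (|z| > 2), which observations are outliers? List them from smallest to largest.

Cutoffs at x̄ ± 2s: 2.71 ± 2·0.61 = [1.49, 3.93].
4.03: z = 2.16, |z| > 2 → outlier.
4.10: z = 2.28, |z| > 2 → outlier.
Every other value lies within [1.49, 3.93].

4.03, 4.10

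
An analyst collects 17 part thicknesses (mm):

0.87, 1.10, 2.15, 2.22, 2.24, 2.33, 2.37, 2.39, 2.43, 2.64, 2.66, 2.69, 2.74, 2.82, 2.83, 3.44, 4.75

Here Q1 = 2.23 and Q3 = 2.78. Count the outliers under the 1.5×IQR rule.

IQR = 0.55; fences at 2.23 − 0.825 = 1.405 and 2.78 + 0.825 = 3.605.
Outside the cutoffs: 0.87, 1.10, 4.75.

3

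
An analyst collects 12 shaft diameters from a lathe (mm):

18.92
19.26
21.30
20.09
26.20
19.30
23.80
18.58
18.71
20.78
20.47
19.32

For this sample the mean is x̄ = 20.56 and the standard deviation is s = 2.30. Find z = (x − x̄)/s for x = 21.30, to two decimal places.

z = (21.30 − 20.56) / 2.30 = 0.32.

0.32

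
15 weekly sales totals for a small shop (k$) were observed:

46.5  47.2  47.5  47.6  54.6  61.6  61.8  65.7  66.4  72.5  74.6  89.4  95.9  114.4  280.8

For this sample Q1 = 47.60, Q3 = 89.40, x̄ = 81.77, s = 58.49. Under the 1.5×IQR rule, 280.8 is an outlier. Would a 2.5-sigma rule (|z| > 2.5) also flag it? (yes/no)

yes

z = (280.8 − 81.77) / 58.49 = 3.40.
|z| = 3.40 > 2.5.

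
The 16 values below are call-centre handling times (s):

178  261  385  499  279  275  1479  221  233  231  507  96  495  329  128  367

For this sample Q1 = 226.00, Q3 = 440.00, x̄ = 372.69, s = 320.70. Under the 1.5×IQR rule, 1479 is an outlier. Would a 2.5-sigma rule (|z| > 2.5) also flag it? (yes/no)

yes

z = (1479 − 372.69) / 320.70 = 3.45.
|z| = 3.45 > 2.5.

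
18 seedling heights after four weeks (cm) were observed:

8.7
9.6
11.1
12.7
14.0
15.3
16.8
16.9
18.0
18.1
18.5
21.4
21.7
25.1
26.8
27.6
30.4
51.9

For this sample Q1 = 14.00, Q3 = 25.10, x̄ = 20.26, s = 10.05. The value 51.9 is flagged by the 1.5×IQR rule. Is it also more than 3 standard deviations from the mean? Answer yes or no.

yes

z = (51.9 − 20.26) / 10.05 = 3.15.
|z| = 3.15 > 3.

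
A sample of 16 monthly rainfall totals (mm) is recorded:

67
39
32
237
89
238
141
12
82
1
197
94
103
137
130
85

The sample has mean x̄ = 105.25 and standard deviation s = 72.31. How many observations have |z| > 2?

0

Cutoffs: x̄ ± 2s = [-39.37, 249.87].
Every value lies within the cutoffs.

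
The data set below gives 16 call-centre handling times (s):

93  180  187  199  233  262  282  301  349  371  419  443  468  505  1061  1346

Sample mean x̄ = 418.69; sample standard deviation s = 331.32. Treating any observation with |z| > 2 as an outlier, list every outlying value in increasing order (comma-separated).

1346

Cutoffs at x̄ ± 2s: 418.69 ± 2·331.32 = [-243.95, 1081.33].
1346: z = 2.80, |z| > 2 → outlier.
Every other value lies within [-243.95, 1081.33].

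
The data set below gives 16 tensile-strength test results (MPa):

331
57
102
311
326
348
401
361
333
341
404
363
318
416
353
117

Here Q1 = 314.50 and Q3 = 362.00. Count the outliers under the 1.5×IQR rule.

3

IQR = 47.50; fences at 314.50 − 71.25 = 243.25 and 362.00 + 71.25 = 433.25.
Outside the cutoffs: 57, 102, 117.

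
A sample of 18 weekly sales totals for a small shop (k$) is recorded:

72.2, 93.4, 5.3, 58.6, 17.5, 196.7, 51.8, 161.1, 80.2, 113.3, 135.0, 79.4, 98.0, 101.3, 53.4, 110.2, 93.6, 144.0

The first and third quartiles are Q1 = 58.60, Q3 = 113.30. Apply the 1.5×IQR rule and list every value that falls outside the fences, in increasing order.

196.7

IQR = Q3 − Q1 = 113.30 − 58.60 = 54.70.
Lower fence = Q1 − 1.5·IQR = 58.60 − 82.05 = -23.45.
Upper fence = Q3 + 1.5·IQR = 113.30 + 82.05 = 195.35.
196.7 > 195.35 → outlier.
All remaining values lie within [-23.45, 195.35].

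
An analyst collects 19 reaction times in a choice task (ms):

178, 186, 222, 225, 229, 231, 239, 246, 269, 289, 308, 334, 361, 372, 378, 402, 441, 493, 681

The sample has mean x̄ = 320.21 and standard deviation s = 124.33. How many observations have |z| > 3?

0

Cutoffs: x̄ ± 3s = [-52.78, 693.20].
Every value lies within the cutoffs.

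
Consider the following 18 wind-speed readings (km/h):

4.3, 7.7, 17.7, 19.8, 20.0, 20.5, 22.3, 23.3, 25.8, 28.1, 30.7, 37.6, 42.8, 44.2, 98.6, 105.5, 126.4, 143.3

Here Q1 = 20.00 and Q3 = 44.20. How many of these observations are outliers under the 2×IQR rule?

IQR = 24.20; fences at 20.00 − 48.40 = -28.40 and 44.20 + 48.40 = 92.60.
Outside the cutoffs: 98.6, 105.5, 126.4, 143.3.

4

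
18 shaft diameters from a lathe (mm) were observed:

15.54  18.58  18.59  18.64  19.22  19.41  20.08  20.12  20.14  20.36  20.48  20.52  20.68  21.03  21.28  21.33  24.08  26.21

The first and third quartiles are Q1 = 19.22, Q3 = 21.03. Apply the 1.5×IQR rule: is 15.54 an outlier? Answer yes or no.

yes

IQR = Q3 − Q1 = 21.03 − 19.22 = 1.81.
Lower fence = Q1 − 1.5·IQR = 19.22 − 2.715 = 16.505.
Upper fence = Q3 + 1.5·IQR = 21.03 + 2.715 = 23.745.
15.54 lies below the lower fence.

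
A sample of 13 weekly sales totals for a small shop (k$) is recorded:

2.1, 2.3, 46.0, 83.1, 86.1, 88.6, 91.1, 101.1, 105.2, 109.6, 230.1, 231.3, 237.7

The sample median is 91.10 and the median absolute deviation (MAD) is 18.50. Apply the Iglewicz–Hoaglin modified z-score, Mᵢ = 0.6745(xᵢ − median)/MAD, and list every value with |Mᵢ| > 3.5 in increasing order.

230.1, 231.3, 237.7

|Mᵢ| > 3.5 ⇔ |xᵢ − 91.10| > 3.5·18.50/0.6745 = 96.00.
So outliers lie outside [-4.90, 187.10].
230.1: M = 5.07 → outlier.
231.3: M = 5.11 → outlier.
237.7: M = 5.34 → outlier.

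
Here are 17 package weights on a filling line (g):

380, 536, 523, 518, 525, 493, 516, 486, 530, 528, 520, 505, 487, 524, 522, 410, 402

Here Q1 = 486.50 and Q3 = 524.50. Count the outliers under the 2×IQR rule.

IQR = 38.00; fences at 486.50 − 76.00 = 410.50 and 524.50 + 76.00 = 600.50.
Outside the cutoffs: 380, 402, 410.

3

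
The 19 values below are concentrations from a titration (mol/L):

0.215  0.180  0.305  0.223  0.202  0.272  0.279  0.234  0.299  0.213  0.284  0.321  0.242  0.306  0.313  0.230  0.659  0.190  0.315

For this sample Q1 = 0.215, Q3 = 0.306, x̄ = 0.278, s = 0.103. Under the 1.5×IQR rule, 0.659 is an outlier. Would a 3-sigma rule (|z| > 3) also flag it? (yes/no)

yes

z = (0.659 − 0.278) / 0.103 = 3.70.
|z| = 3.70 > 3.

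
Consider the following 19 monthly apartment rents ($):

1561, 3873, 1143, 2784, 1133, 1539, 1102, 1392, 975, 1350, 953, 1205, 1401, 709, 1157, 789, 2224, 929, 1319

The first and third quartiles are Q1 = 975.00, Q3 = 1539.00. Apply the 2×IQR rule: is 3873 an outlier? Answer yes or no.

IQR = Q3 − Q1 = 1539.00 − 975.00 = 564.00.
Lower fence = Q1 − 2·IQR = 975.00 − 1128.00 = -153.00.
Upper fence = Q3 + 2·IQR = 1539.00 + 1128.00 = 2667.00.
3873 lies above the upper fence.

yes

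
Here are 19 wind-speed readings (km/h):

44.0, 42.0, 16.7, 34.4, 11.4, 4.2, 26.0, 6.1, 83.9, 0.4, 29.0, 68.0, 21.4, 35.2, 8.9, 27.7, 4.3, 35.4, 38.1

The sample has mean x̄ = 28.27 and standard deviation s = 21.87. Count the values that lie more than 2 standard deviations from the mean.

Cutoffs: x̄ ± 2s = [-15.47, 72.01].
Outside the cutoffs: 83.9.

1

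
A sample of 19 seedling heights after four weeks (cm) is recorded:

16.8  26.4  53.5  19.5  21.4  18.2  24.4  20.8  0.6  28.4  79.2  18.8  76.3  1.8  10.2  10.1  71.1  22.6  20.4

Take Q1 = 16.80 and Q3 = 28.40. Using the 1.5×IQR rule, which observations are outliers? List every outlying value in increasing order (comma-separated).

53.5, 71.1, 76.3, 79.2

IQR = Q3 − Q1 = 28.40 − 16.80 = 11.60.
Lower fence = Q1 − 1.5·IQR = 16.80 − 17.40 = -0.60.
Upper fence = Q3 + 1.5·IQR = 28.40 + 17.40 = 45.80.
53.5 > 45.80 → outlier.
71.1 > 45.80 → outlier.
76.3 > 45.80 → outlier.
79.2 > 45.80 → outlier.
All remaining values lie within [-0.60, 45.80].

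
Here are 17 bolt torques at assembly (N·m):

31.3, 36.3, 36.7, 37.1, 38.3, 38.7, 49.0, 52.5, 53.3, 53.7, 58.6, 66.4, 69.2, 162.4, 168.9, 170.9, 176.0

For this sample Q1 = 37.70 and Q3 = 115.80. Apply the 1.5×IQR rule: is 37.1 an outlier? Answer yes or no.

no

IQR = Q3 − Q1 = 115.80 − 37.70 = 78.10.
Lower fence = Q1 − 1.5·IQR = 37.70 − 117.15 = -79.45.
Upper fence = Q3 + 1.5·IQR = 115.80 + 117.15 = 232.95.
37.1 lies within [-79.45, 232.95].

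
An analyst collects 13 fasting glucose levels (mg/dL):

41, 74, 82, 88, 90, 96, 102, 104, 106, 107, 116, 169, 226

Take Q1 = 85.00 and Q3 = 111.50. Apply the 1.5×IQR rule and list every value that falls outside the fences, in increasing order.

IQR = Q3 − Q1 = 111.50 − 85.00 = 26.50.
Lower fence = Q1 − 1.5·IQR = 85.00 − 39.75 = 45.25.
Upper fence = Q3 + 1.5·IQR = 111.50 + 39.75 = 151.25.
41 < 45.25 → outlier.
169 > 151.25 → outlier.
226 > 151.25 → outlier.
All remaining values lie within [45.25, 151.25].

41, 169, 226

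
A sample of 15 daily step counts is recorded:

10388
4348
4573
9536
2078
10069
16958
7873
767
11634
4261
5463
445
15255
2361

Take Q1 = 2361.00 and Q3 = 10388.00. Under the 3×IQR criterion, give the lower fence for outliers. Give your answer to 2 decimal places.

IQR = Q3 − Q1 = 10388.00 − 2361.00 = 8027.00.
Lower fence = Q1 − 3·IQR = 2361.00 − 24081.00 = -21720.00.
Upper fence = Q3 + 3·IQR = 10388.00 + 24081.00 = 34469.00.

-21720.00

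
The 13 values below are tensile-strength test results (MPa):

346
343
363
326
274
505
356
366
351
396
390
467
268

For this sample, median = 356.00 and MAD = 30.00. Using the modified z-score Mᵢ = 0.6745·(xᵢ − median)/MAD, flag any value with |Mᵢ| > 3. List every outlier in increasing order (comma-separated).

|Mᵢ| > 3 ⇔ |xᵢ − 356.00| > 3·30.00/0.6745 = 133.43.
So outliers lie outside [222.57, 489.43].
505: M = 3.35 → outlier.

505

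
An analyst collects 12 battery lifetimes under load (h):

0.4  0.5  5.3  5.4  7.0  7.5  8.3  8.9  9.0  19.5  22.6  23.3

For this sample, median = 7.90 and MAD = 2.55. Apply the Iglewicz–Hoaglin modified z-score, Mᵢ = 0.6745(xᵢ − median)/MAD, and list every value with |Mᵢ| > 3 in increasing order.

19.5, 22.6, 23.3

|Mᵢ| > 3 ⇔ |xᵢ − 7.90| > 3·2.55/0.6745 = 11.34.
So outliers lie outside [-3.44, 19.24].
19.5: M = 3.07 → outlier.
22.6: M = 3.89 → outlier.
23.3: M = 4.07 → outlier.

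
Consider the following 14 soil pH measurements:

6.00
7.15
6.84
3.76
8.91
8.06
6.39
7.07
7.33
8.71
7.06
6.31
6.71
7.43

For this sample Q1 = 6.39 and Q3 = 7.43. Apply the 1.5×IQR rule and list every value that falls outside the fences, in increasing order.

IQR = Q3 − Q1 = 7.43 − 6.39 = 1.04.
Lower fence = Q1 − 1.5·IQR = 6.39 − 1.56 = 4.83.
Upper fence = Q3 + 1.5·IQR = 7.43 + 1.56 = 8.99.
3.76 < 4.83 → outlier.
All remaining values lie within [4.83, 8.99].

3.76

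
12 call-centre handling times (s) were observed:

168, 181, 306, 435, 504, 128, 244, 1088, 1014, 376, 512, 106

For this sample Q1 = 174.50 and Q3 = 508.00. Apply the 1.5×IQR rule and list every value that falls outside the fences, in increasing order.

1014, 1088

IQR = Q3 − Q1 = 508.00 − 174.50 = 333.50.
Lower fence = Q1 − 1.5·IQR = 174.50 − 500.25 = -325.75.
Upper fence = Q3 + 1.5·IQR = 508.00 + 500.25 = 1008.25.
1014 > 1008.25 → outlier.
1088 > 1008.25 → outlier.
All remaining values lie within [-325.75, 1008.25].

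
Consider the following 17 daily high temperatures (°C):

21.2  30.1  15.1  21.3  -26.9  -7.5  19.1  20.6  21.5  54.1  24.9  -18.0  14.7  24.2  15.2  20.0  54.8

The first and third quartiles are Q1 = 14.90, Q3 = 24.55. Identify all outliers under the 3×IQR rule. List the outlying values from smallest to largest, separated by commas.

IQR = Q3 − Q1 = 24.55 − 14.90 = 9.65.
Lower fence = Q1 − 3·IQR = 14.90 − 28.95 = -14.05.
Upper fence = Q3 + 3·IQR = 24.55 + 28.95 = 53.50.
-26.9 < -14.05 → outlier.
-18.0 < -14.05 → outlier.
54.1 > 53.50 → outlier.
54.8 > 53.50 → outlier.
All remaining values lie within [-14.05, 53.50].

-26.9, -18.0, 54.1, 54.8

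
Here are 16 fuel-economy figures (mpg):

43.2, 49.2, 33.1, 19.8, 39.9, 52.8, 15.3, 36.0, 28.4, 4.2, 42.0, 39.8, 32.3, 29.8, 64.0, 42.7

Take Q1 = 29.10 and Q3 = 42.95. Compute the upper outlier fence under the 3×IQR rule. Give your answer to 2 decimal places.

84.50

IQR = Q3 − Q1 = 42.95 − 29.10 = 13.85.
Lower fence = Q1 − 3·IQR = 29.10 − 41.55 = -12.45.
Upper fence = Q3 + 3·IQR = 42.95 + 41.55 = 84.50.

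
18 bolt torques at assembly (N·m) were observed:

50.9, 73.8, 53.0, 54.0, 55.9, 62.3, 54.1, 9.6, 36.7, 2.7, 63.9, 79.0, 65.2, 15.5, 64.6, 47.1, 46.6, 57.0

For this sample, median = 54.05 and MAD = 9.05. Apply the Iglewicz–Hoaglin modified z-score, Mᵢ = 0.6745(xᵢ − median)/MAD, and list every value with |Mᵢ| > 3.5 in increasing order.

2.7

|Mᵢ| > 3.5 ⇔ |xᵢ − 54.05| > 3.5·9.05/0.6745 = 46.96.
So outliers lie outside [7.09, 101.01].
2.7: M = -3.83 → outlier.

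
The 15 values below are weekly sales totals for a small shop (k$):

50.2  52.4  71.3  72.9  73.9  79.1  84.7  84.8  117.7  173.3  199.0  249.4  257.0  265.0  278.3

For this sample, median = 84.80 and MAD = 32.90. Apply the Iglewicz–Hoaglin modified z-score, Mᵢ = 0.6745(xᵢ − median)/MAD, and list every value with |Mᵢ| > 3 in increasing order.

|Mᵢ| > 3 ⇔ |xᵢ − 84.80| > 3·32.90/0.6745 = 146.33.
So outliers lie outside [-61.53, 231.13].
249.4: M = 3.37 → outlier.
257.0: M = 3.53 → outlier.
265.0: M = 3.69 → outlier.
278.3: M = 3.97 → outlier.

249.4, 257.0, 265.0, 278.3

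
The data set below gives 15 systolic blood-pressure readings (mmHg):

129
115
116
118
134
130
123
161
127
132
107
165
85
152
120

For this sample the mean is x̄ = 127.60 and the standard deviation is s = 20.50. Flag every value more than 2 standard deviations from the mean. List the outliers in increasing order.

85

Cutoffs at x̄ ± 2s: 127.60 ± 2·20.50 = [86.60, 168.60].
85: z = -2.08, |z| > 2 → outlier.
Every other value lies within [86.60, 168.60].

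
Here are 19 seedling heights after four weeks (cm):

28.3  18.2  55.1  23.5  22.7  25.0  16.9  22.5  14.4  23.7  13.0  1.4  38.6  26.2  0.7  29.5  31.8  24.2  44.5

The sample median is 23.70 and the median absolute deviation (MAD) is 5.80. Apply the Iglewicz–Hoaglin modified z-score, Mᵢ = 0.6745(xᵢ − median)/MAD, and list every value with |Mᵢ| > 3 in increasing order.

55.1

|Mᵢ| > 3 ⇔ |xᵢ − 23.70| > 3·5.80/0.6745 = 25.80.
So outliers lie outside [-2.10, 49.50].
55.1: M = 3.65 → outlier.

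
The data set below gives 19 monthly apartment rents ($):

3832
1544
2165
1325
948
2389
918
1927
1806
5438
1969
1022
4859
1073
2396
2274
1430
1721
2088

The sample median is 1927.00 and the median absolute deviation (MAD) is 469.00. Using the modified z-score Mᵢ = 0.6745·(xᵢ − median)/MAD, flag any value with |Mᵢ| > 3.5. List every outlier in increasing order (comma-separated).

4859, 5438

|Mᵢ| > 3.5 ⇔ |xᵢ − 1927.00| > 3.5·469.00/0.6745 = 2433.65.
So outliers lie outside [-506.65, 4360.65].
4859: M = 4.22 → outlier.
5438: M = 5.05 → outlier.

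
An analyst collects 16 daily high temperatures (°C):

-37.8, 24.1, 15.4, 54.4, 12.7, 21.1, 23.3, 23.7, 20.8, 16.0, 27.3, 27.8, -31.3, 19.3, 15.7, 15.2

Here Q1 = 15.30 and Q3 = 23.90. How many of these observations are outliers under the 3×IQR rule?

IQR = 8.60; fences at 15.30 − 25.80 = -10.50 and 23.90 + 25.80 = 49.70.
Outside the cutoffs: -37.8, -31.3, 54.4.

3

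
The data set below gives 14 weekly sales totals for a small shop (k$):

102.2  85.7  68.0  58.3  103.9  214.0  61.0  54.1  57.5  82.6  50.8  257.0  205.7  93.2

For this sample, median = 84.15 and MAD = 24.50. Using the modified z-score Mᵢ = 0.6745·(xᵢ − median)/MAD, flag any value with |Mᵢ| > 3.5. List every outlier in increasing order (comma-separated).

|Mᵢ| > 3.5 ⇔ |xᵢ − 84.15| > 3.5·24.50/0.6745 = 127.13.
So outliers lie outside [-42.98, 211.28].
214.0: M = 3.57 → outlier.
257.0: M = 4.76 → outlier.

214.0, 257.0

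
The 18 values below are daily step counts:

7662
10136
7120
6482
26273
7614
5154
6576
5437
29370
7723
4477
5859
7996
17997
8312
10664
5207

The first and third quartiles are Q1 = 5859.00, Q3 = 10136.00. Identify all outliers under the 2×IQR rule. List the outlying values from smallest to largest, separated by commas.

IQR = Q3 − Q1 = 10136.00 − 5859.00 = 4277.00.
Lower fence = Q1 − 2·IQR = 5859.00 − 8554.00 = -2695.00.
Upper fence = Q3 + 2·IQR = 10136.00 + 8554.00 = 18690.00.
26273 > 18690.00 → outlier.
29370 > 18690.00 → outlier.
All remaining values lie within [-2695.00, 18690.00].

26273, 29370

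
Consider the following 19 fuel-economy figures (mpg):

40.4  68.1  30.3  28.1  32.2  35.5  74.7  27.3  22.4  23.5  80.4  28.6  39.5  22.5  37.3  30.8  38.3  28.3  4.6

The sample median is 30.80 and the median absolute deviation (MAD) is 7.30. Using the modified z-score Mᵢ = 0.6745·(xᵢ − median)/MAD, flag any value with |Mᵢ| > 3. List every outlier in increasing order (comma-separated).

68.1, 74.7, 80.4

|Mᵢ| > 3 ⇔ |xᵢ − 30.80| > 3·7.30/0.6745 = 32.47.
So outliers lie outside [-1.67, 63.27].
68.1: M = 3.45 → outlier.
74.7: M = 4.06 → outlier.
80.4: M = 4.58 → outlier.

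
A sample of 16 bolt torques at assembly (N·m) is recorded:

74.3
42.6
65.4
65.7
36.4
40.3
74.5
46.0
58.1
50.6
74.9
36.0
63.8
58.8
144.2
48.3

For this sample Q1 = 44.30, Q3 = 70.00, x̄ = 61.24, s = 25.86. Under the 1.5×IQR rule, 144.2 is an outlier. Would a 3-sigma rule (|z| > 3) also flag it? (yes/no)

z = (144.2 − 61.24) / 25.86 = 3.21.
|z| = 3.21 > 3.

yes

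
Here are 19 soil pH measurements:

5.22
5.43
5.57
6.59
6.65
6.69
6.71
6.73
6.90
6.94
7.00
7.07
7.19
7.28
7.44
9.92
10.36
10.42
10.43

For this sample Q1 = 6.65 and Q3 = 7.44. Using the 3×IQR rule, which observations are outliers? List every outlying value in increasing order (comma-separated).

IQR = Q3 − Q1 = 7.44 − 6.65 = 0.79.
Lower fence = Q1 − 3·IQR = 6.65 − 2.37 = 4.28.
Upper fence = Q3 + 3·IQR = 7.44 + 2.37 = 9.81.
9.92 > 9.81 → outlier.
10.36 > 9.81 → outlier.
10.42 > 9.81 → outlier.
10.43 > 9.81 → outlier.
All remaining values lie within [4.28, 9.81].

9.92, 10.36, 10.42, 10.43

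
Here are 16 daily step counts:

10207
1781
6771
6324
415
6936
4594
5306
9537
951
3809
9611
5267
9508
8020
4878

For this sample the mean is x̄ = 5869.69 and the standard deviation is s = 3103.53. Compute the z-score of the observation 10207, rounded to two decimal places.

z = (10207 − 5869.69) / 3103.53 = 1.40.

1.40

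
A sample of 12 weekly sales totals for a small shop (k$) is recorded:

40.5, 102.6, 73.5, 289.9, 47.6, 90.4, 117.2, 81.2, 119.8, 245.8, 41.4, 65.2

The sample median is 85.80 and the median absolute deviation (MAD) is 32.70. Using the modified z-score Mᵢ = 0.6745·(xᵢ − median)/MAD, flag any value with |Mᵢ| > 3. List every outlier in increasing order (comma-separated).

|Mᵢ| > 3 ⇔ |xᵢ − 85.80| > 3·32.70/0.6745 = 145.44.
So outliers lie outside [-59.64, 231.24].
245.8: M = 3.30 → outlier.
289.9: M = 4.21 → outlier.

245.8, 289.9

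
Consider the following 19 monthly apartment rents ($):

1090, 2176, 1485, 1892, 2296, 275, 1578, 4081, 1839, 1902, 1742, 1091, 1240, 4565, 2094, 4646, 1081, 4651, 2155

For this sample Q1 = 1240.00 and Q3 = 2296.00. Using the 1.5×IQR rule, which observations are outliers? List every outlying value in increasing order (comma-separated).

IQR = Q3 − Q1 = 2296.00 − 1240.00 = 1056.00.
Lower fence = Q1 − 1.5·IQR = 1240.00 − 1584.00 = -344.00.
Upper fence = Q3 + 1.5·IQR = 2296.00 + 1584.00 = 3880.00.
4081 > 3880.00 → outlier.
4565 > 3880.00 → outlier.
4646 > 3880.00 → outlier.
4651 > 3880.00 → outlier.
All remaining values lie within [-344.00, 3880.00].

4081, 4565, 4646, 4651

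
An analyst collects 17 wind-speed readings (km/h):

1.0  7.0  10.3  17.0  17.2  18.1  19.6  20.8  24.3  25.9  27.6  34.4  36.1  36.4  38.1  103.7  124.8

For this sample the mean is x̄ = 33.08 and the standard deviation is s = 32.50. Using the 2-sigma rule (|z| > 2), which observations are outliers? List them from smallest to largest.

103.7, 124.8

Cutoffs at x̄ ± 2s: 33.08 ± 2·32.50 = [-31.92, 98.08].
103.7: z = 2.17, |z| > 2 → outlier.
124.8: z = 2.82, |z| > 2 → outlier.
Every other value lies within [-31.92, 98.08].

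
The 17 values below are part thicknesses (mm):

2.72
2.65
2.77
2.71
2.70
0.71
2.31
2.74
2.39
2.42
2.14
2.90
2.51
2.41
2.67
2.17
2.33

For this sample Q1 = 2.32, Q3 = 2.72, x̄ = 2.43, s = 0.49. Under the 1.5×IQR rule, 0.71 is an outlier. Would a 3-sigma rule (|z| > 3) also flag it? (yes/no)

z = (0.71 − 2.43) / 0.49 = -3.51.
|z| = 3.51 > 3.

yes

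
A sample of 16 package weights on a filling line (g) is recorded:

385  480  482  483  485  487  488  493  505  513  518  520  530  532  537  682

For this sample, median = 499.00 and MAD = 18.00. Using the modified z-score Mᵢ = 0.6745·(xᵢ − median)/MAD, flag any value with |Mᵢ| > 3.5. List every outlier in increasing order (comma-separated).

|Mᵢ| > 3.5 ⇔ |xᵢ − 499.00| > 3.5·18.00/0.6745 = 93.40.
So outliers lie outside [405.60, 592.40].
385: M = -4.27 → outlier.
682: M = 6.86 → outlier.

385, 682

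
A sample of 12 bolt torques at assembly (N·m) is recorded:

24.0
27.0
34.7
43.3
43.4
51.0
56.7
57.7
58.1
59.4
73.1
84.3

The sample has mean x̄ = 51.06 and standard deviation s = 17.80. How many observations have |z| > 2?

Cutoffs: x̄ ± 2s = [15.46, 86.66].
Every value lies within the cutoffs.

0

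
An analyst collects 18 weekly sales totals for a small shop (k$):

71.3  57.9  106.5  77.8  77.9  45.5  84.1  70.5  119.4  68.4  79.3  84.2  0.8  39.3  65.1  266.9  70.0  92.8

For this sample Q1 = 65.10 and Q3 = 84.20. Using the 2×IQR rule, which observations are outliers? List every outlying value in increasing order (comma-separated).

0.8, 266.9

IQR = Q3 − Q1 = 84.20 − 65.10 = 19.10.
Lower fence = Q1 − 2·IQR = 65.10 − 38.20 = 26.90.
Upper fence = Q3 + 2·IQR = 84.20 + 38.20 = 122.40.
0.8 < 26.90 → outlier.
266.9 > 122.40 → outlier.
All remaining values lie within [26.90, 122.40].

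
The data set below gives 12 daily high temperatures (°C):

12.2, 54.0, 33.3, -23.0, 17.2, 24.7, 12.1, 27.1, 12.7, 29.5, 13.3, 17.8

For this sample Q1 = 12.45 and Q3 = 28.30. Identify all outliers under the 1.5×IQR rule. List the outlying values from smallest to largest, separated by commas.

-23.0, 54.0

IQR = Q3 − Q1 = 28.30 − 12.45 = 15.85.
Lower fence = Q1 − 1.5·IQR = 12.45 − 23.775 = -11.325.
Upper fence = Q3 + 1.5·IQR = 28.30 + 23.775 = 52.075.
-23.0 < -11.325 → outlier.
54.0 > 52.075 → outlier.
All remaining values lie within [-11.325, 52.075].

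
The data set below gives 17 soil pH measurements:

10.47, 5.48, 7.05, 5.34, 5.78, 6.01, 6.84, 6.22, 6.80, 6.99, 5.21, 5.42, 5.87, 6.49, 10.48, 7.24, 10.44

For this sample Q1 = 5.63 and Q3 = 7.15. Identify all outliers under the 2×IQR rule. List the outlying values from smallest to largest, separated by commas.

10.44, 10.47, 10.48

IQR = Q3 − Q1 = 7.15 − 5.63 = 1.52.
Lower fence = Q1 − 2·IQR = 5.63 − 3.04 = 2.59.
Upper fence = Q3 + 2·IQR = 7.15 + 3.04 = 10.19.
10.44 > 10.19 → outlier.
10.47 > 10.19 → outlier.
10.48 > 10.19 → outlier.
All remaining values lie within [2.59, 10.19].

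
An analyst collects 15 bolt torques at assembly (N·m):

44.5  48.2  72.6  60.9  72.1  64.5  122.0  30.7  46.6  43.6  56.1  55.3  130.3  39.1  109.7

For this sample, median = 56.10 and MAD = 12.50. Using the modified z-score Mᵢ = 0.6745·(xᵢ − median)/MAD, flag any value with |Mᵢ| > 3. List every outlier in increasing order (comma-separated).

122.0, 130.3

|Mᵢ| > 3 ⇔ |xᵢ − 56.10| > 3·12.50/0.6745 = 55.60.
So outliers lie outside [0.50, 111.70].
122.0: M = 3.56 → outlier.
130.3: M = 4.00 → outlier.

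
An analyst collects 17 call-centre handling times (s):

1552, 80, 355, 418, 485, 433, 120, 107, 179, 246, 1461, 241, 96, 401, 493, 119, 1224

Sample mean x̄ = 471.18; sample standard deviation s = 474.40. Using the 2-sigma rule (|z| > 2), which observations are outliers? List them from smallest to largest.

1461, 1552

Cutoffs at x̄ ± 2s: 471.18 ± 2·474.40 = [-477.62, 1419.98].
1461: z = 2.09, |z| > 2 → outlier.
1552: z = 2.28, |z| > 2 → outlier.
Every other value lies within [-477.62, 1419.98].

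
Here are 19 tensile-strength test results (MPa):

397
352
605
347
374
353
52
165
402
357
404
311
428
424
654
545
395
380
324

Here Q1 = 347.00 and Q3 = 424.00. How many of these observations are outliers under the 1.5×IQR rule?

IQR = 77.00; fences at 347.00 − 115.50 = 231.50 and 424.00 + 115.50 = 539.50.
Outside the cutoffs: 52, 165, 545, 605, 654.

5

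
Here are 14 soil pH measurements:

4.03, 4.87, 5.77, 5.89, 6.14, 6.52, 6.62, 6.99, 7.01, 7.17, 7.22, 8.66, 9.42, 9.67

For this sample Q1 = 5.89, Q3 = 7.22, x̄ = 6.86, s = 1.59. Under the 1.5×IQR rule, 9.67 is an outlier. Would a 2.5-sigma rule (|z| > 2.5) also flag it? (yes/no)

no

z = (9.67 − 6.86) / 1.59 = 1.77.
|z| = 1.77 ≤ 2.5.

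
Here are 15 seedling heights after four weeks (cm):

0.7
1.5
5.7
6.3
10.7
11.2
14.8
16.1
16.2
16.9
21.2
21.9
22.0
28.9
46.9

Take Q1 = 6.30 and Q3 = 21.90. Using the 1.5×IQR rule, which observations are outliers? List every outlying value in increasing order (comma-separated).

IQR = Q3 − Q1 = 21.90 − 6.30 = 15.60.
Lower fence = Q1 − 1.5·IQR = 6.30 − 23.40 = -17.10.
Upper fence = Q3 + 1.5·IQR = 21.90 + 23.40 = 45.30.
46.9 > 45.30 → outlier.
All remaining values lie within [-17.10, 45.30].

46.9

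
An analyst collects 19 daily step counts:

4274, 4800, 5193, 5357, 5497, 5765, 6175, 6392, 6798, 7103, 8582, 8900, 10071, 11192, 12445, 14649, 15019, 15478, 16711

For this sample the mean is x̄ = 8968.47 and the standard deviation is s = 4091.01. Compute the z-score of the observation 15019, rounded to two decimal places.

z = (15019 − 8968.47) / 4091.01 = 1.48.

1.48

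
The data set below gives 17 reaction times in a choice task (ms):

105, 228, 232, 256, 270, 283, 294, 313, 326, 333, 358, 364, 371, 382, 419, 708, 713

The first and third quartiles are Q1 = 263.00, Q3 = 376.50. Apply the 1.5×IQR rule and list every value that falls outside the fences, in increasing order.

IQR = Q3 − Q1 = 376.50 − 263.00 = 113.50.
Lower fence = Q1 − 1.5·IQR = 263.00 − 170.25 = 92.75.
Upper fence = Q3 + 1.5·IQR = 376.50 + 170.25 = 546.75.
708 > 546.75 → outlier.
713 > 546.75 → outlier.
All remaining values lie within [92.75, 546.75].

708, 713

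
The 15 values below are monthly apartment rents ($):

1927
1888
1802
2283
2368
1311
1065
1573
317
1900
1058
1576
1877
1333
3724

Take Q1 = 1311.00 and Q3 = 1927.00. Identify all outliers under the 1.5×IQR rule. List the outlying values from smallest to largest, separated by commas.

IQR = Q3 − Q1 = 1927.00 − 1311.00 = 616.00.
Lower fence = Q1 − 1.5·IQR = 1311.00 − 924.00 = 387.00.
Upper fence = Q3 + 1.5·IQR = 1927.00 + 924.00 = 2851.00.
317 < 387.00 → outlier.
3724 > 2851.00 → outlier.
All remaining values lie within [387.00, 2851.00].

317, 3724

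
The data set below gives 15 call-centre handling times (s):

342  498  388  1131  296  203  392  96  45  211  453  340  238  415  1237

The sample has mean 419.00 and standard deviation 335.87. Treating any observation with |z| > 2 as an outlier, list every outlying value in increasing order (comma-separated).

1131, 1237

Cutoffs at x̄ ± 2s: 419.00 ± 2·335.87 = [-252.74, 1090.74].
1131: z = 2.12, |z| > 2 → outlier.
1237: z = 2.44, |z| > 2 → outlier.
Every other value lies within [-252.74, 1090.74].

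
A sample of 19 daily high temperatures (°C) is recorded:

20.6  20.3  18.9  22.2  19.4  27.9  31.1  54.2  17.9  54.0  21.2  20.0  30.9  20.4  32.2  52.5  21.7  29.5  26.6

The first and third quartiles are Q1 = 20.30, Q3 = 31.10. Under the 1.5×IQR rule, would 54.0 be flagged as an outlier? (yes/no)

IQR = Q3 − Q1 = 31.10 − 20.30 = 10.80.
Lower fence = Q1 − 1.5·IQR = 20.30 − 16.20 = 4.10.
Upper fence = Q3 + 1.5·IQR = 31.10 + 16.20 = 47.30.
54.0 lies above the upper fence.

yes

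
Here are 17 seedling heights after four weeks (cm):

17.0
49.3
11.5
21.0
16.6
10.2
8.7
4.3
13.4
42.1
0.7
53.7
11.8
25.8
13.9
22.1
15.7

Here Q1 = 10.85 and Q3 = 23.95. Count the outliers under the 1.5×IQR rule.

IQR = 13.10; fences at 10.85 − 19.65 = -8.80 and 23.95 + 19.65 = 43.60.
Outside the cutoffs: 49.3, 53.7.

2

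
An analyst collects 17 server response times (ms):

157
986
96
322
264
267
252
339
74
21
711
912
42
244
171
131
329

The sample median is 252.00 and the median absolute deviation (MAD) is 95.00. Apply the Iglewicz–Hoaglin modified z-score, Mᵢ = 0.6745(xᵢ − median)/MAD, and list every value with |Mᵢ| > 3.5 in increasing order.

912, 986

|Mᵢ| > 3.5 ⇔ |xᵢ − 252.00| > 3.5·95.00/0.6745 = 492.96.
So outliers lie outside [-240.96, 744.96].
912: M = 4.69 → outlier.
986: M = 5.21 → outlier.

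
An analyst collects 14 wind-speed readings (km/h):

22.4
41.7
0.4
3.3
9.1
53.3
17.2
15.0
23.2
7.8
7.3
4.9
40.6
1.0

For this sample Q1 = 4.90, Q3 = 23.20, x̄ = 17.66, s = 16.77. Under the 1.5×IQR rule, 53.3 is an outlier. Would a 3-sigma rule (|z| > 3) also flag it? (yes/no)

no

z = (53.3 − 17.66) / 16.77 = 2.13.
|z| = 2.13 ≤ 3.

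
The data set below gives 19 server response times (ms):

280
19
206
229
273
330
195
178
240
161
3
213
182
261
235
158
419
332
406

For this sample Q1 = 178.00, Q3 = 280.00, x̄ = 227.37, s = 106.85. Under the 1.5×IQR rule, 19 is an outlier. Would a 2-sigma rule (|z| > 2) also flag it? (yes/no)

no

z = (19 − 227.37) / 106.85 = -1.95.
|z| = 1.95 ≤ 2.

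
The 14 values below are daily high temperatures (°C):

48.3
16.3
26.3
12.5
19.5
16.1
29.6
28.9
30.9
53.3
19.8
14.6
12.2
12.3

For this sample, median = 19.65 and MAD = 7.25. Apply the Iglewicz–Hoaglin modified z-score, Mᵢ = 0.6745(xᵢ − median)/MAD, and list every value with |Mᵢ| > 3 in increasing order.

53.3

|Mᵢ| > 3 ⇔ |xᵢ − 19.65| > 3·7.25/0.6745 = 32.25.
So outliers lie outside [-12.60, 51.90].
53.3: M = 3.13 → outlier.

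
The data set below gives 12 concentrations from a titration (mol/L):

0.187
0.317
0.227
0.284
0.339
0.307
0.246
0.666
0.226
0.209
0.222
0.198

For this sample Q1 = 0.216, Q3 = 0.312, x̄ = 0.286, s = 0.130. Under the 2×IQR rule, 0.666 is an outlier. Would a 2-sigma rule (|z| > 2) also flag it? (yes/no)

yes

z = (0.666 − 0.286) / 0.130 = 2.92.
|z| = 2.92 > 2.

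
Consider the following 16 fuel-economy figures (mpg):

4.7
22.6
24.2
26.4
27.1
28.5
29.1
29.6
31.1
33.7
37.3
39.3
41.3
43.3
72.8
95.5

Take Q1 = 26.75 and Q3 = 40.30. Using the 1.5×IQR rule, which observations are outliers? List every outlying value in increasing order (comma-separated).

4.7, 72.8, 95.5

IQR = Q3 − Q1 = 40.30 − 26.75 = 13.55.
Lower fence = Q1 − 1.5·IQR = 26.75 − 20.325 = 6.425.
Upper fence = Q3 + 1.5·IQR = 40.30 + 20.325 = 60.625.
4.7 < 6.425 → outlier.
72.8 > 60.625 → outlier.
95.5 > 60.625 → outlier.
All remaining values lie within [6.425, 60.625].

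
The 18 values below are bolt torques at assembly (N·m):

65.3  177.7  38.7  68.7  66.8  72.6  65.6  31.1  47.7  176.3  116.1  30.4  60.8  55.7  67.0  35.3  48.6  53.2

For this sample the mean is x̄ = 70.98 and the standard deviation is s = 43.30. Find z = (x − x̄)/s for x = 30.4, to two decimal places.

-0.94

z = (30.4 − 70.98) / 43.30 = -0.94.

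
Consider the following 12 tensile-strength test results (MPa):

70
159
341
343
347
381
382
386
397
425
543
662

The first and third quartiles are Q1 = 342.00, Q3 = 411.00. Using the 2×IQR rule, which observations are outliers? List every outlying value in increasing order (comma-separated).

70, 159, 662

IQR = Q3 − Q1 = 411.00 − 342.00 = 69.00.
Lower fence = Q1 − 2·IQR = 342.00 − 138.00 = 204.00.
Upper fence = Q3 + 2·IQR = 411.00 + 138.00 = 549.00.
70 < 204.00 → outlier.
159 < 204.00 → outlier.
662 > 549.00 → outlier.
All remaining values lie within [204.00, 549.00].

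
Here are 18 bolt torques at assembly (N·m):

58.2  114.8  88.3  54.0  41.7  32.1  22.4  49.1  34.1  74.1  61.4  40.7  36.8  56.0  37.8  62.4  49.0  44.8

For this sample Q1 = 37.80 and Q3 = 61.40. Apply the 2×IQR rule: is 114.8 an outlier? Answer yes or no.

yes

IQR = Q3 − Q1 = 61.40 − 37.80 = 23.60.
Lower fence = Q1 − 2·IQR = 37.80 − 47.20 = -9.40.
Upper fence = Q3 + 2·IQR = 61.40 + 47.20 = 108.60.
114.8 lies above the upper fence.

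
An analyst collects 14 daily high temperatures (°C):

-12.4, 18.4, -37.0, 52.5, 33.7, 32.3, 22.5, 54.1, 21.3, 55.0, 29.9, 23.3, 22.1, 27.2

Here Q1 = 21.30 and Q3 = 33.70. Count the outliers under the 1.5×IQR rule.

IQR = 12.40; fences at 21.30 − 18.60 = 2.70 and 33.70 + 18.60 = 52.30.
Outside the cutoffs: -37.0, -12.4, 52.5, 54.1, 55.0.

5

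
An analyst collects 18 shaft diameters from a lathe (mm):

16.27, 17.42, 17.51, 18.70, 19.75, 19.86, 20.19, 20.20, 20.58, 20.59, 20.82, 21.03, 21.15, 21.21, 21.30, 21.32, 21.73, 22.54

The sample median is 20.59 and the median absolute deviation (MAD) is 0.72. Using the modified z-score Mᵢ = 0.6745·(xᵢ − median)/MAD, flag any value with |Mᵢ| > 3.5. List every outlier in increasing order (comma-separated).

|Mᵢ| > 3.5 ⇔ |xᵢ − 20.59| > 3.5·0.72/0.6745 = 3.74.
So outliers lie outside [16.85, 24.33].
16.27: M = -4.05 → outlier.

16.27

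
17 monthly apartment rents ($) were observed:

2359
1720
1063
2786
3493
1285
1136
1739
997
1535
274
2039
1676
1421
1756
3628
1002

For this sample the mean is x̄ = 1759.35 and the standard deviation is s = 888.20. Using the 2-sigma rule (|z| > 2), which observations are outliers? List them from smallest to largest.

Cutoffs at x̄ ± 2s: 1759.35 ± 2·888.20 = [-17.05, 3535.75].
3628: z = 2.10, |z| > 2 → outlier.
Every other value lies within [-17.05, 3535.75].

3628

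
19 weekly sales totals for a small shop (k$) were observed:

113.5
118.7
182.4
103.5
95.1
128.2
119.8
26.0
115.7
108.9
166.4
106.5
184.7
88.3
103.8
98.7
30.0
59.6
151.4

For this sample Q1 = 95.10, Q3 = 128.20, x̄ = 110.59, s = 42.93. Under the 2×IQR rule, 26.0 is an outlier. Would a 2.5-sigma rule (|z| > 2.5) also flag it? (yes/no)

z = (26.0 − 110.59) / 42.93 = -1.97.
|z| = 1.97 ≤ 2.5.

no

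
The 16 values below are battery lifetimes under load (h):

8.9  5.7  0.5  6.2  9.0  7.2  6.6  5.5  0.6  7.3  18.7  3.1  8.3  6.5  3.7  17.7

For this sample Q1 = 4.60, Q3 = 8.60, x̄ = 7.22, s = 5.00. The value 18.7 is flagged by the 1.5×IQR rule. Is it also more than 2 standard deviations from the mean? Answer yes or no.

z = (18.7 − 7.22) / 5.00 = 2.30.
|z| = 2.30 > 2.

yes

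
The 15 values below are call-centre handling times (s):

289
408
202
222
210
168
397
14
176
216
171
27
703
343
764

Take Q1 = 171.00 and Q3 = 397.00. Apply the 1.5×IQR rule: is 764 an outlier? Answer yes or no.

IQR = Q3 − Q1 = 397.00 − 171.00 = 226.00.
Lower fence = Q1 − 1.5·IQR = 171.00 − 339.00 = -168.00.
Upper fence = Q3 + 1.5·IQR = 397.00 + 339.00 = 736.00.
764 lies above the upper fence.

yes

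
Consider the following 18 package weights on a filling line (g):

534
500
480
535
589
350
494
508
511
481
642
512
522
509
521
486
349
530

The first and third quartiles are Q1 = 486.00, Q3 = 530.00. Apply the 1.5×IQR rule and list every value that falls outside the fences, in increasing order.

349, 350, 642

IQR = Q3 − Q1 = 530.00 − 486.00 = 44.00.
Lower fence = Q1 − 1.5·IQR = 486.00 − 66.00 = 420.00.
Upper fence = Q3 + 1.5·IQR = 530.00 + 66.00 = 596.00.
349 < 420.00 → outlier.
350 < 420.00 → outlier.
642 > 596.00 → outlier.
All remaining values lie within [420.00, 596.00].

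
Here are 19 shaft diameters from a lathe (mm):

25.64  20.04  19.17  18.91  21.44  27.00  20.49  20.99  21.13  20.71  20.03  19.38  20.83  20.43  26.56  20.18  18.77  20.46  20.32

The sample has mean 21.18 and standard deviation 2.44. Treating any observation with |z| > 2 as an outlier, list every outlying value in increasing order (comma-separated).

26.56, 27.00

Cutoffs at x̄ ± 2s: 21.18 ± 2·2.44 = [16.30, 26.06].
26.56: z = 2.20, |z| > 2 → outlier.
27.00: z = 2.39, |z| > 2 → outlier.
Every other value lies within [16.30, 26.06].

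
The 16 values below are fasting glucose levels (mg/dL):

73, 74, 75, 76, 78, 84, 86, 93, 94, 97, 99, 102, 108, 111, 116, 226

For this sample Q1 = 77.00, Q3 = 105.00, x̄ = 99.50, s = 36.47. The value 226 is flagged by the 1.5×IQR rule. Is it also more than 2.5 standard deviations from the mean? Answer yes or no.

yes

z = (226 − 99.50) / 36.47 = 3.47.
|z| = 3.47 > 2.5.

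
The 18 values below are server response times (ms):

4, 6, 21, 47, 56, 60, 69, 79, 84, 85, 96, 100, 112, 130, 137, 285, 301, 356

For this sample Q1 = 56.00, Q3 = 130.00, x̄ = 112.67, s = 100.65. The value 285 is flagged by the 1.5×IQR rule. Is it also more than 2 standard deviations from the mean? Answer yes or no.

z = (285 − 112.67) / 100.65 = 1.71.
|z| = 1.71 ≤ 2.

no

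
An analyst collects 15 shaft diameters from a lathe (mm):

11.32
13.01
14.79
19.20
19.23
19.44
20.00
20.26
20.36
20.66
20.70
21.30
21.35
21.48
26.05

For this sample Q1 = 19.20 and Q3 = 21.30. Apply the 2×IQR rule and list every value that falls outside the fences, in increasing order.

IQR = Q3 − Q1 = 21.30 − 19.20 = 2.10.
Lower fence = Q1 − 2·IQR = 19.20 − 4.20 = 15.00.
Upper fence = Q3 + 2·IQR = 21.30 + 4.20 = 25.50.
11.32 < 15.00 → outlier.
13.01 < 15.00 → outlier.
14.79 < 15.00 → outlier.
26.05 > 25.50 → outlier.
All remaining values lie within [15.00, 25.50].

11.32, 13.01, 14.79, 26.05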